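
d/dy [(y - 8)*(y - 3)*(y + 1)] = 3*y^2 - 20*y + 13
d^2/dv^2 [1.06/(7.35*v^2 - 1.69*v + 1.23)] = (-114.5277*v^2 + 26.33358*v + 1.06*(14.7*v - 1.69)*(29.4*v - 3.38) - 19.16586)/(7.35*v^2 - 1.69*v + 1.23)^3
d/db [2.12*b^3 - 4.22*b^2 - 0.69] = b*(6.36*b - 8.44)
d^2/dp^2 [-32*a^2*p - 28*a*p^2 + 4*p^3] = -56*a + 24*p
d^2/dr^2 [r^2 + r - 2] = 2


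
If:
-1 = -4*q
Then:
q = 1/4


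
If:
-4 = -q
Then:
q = 4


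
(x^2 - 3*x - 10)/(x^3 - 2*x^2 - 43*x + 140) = (x + 2)/(x^2 + 3*x - 28)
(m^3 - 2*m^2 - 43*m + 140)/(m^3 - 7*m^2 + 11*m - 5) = (m^2 + 3*m - 28)/(m^2 - 2*m + 1)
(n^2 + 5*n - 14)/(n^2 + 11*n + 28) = (n - 2)/(n + 4)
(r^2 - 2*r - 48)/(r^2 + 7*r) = (r^2 - 2*r - 48)/(r*(r + 7))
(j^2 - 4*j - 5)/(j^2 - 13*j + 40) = (j + 1)/(j - 8)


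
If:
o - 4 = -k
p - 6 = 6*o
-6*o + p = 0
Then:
No Solution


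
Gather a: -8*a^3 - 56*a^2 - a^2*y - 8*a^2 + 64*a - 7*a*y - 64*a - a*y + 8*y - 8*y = -8*a^3 + a^2*(-y - 64) - 8*a*y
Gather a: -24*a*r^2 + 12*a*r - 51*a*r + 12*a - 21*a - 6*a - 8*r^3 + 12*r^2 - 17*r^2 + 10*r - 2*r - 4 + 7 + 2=a*(-24*r^2 - 39*r - 15) - 8*r^3 - 5*r^2 + 8*r + 5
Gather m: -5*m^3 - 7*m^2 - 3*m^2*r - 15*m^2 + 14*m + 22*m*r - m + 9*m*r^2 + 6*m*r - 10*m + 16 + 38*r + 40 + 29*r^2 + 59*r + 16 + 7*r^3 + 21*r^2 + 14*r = -5*m^3 + m^2*(-3*r - 22) + m*(9*r^2 + 28*r + 3) + 7*r^3 + 50*r^2 + 111*r + 72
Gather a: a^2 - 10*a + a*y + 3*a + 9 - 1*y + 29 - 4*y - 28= a^2 + a*(y - 7) - 5*y + 10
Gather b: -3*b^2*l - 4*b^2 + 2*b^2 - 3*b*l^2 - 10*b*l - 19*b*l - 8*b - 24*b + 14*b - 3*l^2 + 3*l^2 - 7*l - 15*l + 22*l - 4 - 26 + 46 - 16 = b^2*(-3*l - 2) + b*(-3*l^2 - 29*l - 18)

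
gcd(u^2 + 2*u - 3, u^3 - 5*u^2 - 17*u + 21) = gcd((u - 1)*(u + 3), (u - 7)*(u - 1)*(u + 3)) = u^2 + 2*u - 3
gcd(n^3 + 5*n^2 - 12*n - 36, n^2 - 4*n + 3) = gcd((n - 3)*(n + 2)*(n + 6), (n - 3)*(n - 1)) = n - 3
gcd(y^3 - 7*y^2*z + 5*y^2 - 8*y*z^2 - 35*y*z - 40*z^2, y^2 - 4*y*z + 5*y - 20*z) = y + 5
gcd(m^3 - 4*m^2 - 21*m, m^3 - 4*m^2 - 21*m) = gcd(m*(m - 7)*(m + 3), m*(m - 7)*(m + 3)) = m^3 - 4*m^2 - 21*m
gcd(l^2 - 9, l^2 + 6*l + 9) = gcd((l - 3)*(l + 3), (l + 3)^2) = l + 3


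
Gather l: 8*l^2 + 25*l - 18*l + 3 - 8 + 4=8*l^2 + 7*l - 1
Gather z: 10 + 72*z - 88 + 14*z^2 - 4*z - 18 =14*z^2 + 68*z - 96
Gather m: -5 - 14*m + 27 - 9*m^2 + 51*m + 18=-9*m^2 + 37*m + 40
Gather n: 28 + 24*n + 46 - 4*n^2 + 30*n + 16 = -4*n^2 + 54*n + 90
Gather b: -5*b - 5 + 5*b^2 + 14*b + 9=5*b^2 + 9*b + 4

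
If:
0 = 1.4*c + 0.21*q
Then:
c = -0.15*q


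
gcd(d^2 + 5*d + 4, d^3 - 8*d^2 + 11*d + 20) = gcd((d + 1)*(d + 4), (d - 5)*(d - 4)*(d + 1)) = d + 1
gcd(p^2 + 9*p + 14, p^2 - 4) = p + 2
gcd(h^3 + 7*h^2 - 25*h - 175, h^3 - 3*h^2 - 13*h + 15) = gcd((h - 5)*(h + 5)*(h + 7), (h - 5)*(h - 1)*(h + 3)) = h - 5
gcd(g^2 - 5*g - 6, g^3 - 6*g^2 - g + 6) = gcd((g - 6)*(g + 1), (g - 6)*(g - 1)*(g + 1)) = g^2 - 5*g - 6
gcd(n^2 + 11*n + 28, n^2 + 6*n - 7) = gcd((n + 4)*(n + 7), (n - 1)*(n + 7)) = n + 7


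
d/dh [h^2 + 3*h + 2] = 2*h + 3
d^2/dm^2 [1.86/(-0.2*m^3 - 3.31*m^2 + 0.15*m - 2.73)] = ((2.232*m + 12.3132)*(0.2*m^3 + 3.31*m^2 - 0.15*m + 2.73) - 1.86*(0.6*m^2 + 6.62*m - 0.15)*(1.2*m^2 + 13.24*m - 0.3))/(0.2*m^3 + 3.31*m^2 - 0.15*m + 2.73)^3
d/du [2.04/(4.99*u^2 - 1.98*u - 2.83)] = (4.0392 - 20.3592*u)/(-4.99*u^2 + 1.98*u + 2.83)^2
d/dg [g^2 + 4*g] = 2*g + 4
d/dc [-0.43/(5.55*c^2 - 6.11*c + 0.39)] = (4.773*c - 2.6273)/(5.55*c^2 - 6.11*c + 0.39)^2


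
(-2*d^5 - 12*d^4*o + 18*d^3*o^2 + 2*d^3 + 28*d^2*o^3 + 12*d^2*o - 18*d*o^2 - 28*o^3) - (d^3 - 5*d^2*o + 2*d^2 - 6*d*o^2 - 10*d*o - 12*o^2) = -2*d^5 - 12*d^4*o + 18*d^3*o^2 + d^3 + 28*d^2*o^3 + 17*d^2*o - 2*d^2 - 12*d*o^2 + 10*d*o - 28*o^3 + 12*o^2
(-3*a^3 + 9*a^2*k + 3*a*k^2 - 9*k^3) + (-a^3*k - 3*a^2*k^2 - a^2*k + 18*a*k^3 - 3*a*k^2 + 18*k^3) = -a^3*k - 3*a^3 - 3*a^2*k^2 + 8*a^2*k + 18*a*k^3 + 9*k^3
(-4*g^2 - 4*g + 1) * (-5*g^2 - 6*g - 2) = 20*g^4 + 44*g^3 + 27*g^2 + 2*g - 2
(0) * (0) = 0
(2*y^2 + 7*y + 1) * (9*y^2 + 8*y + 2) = 18*y^4 + 79*y^3 + 69*y^2 + 22*y + 2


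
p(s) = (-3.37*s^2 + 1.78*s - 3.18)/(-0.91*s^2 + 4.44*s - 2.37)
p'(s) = (1.78 - 6.74*s)/(-0.91*s^2 + 4.44*s - 2.37) + (1.82*s - 4.44)*(-3.37*s^2 + 1.78*s - 3.18)/(-0.91*s^2 + 4.44*s - 2.37)^2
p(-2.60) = 1.52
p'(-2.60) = -0.27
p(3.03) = -10.53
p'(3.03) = -10.98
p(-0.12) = 1.18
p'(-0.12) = 1.00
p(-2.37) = 1.46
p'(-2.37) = -0.28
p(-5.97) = 2.18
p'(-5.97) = -0.14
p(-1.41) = 1.19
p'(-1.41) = -0.28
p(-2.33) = 1.45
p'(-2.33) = -0.28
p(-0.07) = 1.24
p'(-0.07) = 1.27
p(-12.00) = 2.73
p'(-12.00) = -0.06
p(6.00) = 13.41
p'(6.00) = -5.68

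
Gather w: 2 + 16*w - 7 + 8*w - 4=24*w - 9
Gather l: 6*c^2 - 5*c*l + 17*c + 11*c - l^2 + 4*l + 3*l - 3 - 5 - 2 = 6*c^2 + 28*c - l^2 + l*(7 - 5*c) - 10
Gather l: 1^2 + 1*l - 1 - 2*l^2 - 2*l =-2*l^2 - l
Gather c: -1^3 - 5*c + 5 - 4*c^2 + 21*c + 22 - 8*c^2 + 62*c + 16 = -12*c^2 + 78*c + 42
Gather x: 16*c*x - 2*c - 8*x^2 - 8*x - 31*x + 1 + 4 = -2*c - 8*x^2 + x*(16*c - 39) + 5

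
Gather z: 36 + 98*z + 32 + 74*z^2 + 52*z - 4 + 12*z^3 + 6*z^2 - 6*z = 12*z^3 + 80*z^2 + 144*z + 64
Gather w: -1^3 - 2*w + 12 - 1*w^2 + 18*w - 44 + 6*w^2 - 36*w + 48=5*w^2 - 20*w + 15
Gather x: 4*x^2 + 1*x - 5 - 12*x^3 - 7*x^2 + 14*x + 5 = -12*x^3 - 3*x^2 + 15*x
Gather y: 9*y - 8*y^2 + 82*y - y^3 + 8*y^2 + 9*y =-y^3 + 100*y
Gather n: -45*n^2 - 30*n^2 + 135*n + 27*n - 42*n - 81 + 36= -75*n^2 + 120*n - 45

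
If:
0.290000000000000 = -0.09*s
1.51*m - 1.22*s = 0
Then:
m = -2.60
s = -3.22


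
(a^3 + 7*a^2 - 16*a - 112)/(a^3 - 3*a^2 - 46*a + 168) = (a + 4)/(a - 6)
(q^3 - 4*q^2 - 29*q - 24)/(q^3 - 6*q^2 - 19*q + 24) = (q + 1)/(q - 1)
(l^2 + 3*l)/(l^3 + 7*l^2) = (l + 3)/(l*(l + 7))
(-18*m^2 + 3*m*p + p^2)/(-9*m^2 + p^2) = (6*m + p)/(3*m + p)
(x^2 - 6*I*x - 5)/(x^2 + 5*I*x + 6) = (x - 5*I)/(x + 6*I)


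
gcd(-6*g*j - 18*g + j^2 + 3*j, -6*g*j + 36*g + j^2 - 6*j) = 6*g - j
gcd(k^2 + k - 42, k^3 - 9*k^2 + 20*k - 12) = k - 6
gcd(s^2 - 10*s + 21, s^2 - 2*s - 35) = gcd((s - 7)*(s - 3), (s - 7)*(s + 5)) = s - 7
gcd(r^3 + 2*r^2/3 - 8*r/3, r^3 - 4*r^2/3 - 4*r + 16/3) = r^2 + 2*r/3 - 8/3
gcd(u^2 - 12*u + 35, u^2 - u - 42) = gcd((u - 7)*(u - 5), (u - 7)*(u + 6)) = u - 7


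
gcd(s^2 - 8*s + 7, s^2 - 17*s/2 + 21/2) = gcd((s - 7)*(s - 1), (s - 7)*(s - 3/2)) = s - 7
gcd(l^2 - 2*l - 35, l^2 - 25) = l + 5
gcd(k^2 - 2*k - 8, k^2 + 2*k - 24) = k - 4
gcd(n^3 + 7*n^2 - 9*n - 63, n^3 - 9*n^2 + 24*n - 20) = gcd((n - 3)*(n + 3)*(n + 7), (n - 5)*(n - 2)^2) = 1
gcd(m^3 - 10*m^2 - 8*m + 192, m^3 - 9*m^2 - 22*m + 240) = m^2 - 14*m + 48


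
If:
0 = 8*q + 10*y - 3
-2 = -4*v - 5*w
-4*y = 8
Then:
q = 23/8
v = 1/2 - 5*w/4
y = -2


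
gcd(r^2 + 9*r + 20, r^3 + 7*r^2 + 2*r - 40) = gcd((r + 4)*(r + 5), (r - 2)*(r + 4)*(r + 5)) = r^2 + 9*r + 20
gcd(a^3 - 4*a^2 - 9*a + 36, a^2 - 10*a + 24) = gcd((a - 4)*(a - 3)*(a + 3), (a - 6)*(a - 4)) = a - 4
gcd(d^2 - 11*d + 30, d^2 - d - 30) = d - 6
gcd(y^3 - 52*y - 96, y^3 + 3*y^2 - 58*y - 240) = y^2 - 2*y - 48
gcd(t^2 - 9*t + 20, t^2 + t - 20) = t - 4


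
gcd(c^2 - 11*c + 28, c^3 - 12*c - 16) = c - 4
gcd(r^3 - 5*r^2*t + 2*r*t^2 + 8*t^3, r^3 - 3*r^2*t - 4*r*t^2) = r^2 - 3*r*t - 4*t^2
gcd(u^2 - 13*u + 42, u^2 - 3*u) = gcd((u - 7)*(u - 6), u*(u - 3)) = 1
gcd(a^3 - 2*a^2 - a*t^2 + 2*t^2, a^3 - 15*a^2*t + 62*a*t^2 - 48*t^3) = -a + t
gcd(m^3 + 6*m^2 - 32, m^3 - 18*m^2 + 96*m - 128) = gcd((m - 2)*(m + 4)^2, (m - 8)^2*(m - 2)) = m - 2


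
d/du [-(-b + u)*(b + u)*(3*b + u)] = b^2 - 6*b*u - 3*u^2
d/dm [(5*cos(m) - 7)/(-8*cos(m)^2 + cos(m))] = (-40*sin(m) - 7*sin(m)/cos(m)^2 + 112*tan(m))/(8*cos(m) - 1)^2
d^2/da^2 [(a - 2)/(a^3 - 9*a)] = 6*(a*(a^2 - 9)*(-a^2 - a*(a - 2) + 3) + 3*(a - 2)*(a^2 - 3)^2)/(a^3*(a^2 - 9)^3)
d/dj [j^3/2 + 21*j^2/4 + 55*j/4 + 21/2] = 3*j^2/2 + 21*j/2 + 55/4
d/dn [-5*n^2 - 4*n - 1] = -10*n - 4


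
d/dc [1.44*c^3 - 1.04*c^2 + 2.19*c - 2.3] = 4.32*c^2 - 2.08*c + 2.19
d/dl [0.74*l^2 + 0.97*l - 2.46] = 1.48*l + 0.97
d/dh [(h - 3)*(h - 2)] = 2*h - 5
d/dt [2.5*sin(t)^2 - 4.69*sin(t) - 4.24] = (5.0*sin(t) - 4.69)*cos(t)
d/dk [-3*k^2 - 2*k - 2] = -6*k - 2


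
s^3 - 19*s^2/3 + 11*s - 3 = (s - 3)^2*(s - 1/3)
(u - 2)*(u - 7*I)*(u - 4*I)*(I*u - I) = I*u^4 + 11*u^3 - 3*I*u^3 - 33*u^2 - 26*I*u^2 + 22*u + 84*I*u - 56*I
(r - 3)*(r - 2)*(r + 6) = r^3 + r^2 - 24*r + 36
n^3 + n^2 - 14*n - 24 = (n - 4)*(n + 2)*(n + 3)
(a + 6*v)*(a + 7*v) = a^2 + 13*a*v + 42*v^2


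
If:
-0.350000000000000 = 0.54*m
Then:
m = -0.65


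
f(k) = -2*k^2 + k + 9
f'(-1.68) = 7.72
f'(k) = 1 - 4*k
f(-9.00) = -162.00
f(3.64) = -13.86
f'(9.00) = -35.00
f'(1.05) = -3.20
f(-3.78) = -23.36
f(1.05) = 7.84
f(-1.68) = 1.68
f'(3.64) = -13.56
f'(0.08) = 0.68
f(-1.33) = 4.13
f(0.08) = 9.07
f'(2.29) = -8.16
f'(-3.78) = 16.12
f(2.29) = 0.80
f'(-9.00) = 37.00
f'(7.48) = -28.92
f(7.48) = -95.42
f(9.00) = -144.00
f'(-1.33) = 6.32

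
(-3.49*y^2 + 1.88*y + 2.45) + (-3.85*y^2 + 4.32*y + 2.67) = -7.34*y^2 + 6.2*y + 5.12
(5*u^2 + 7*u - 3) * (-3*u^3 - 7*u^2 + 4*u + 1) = -15*u^5 - 56*u^4 - 20*u^3 + 54*u^2 - 5*u - 3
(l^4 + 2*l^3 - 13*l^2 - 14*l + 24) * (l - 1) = l^5 + l^4 - 15*l^3 - l^2 + 38*l - 24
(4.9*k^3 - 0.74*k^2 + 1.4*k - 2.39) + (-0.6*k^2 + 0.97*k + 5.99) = 4.9*k^3 - 1.34*k^2 + 2.37*k + 3.6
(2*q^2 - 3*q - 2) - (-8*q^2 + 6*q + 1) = 10*q^2 - 9*q - 3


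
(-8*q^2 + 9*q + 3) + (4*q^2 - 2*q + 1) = -4*q^2 + 7*q + 4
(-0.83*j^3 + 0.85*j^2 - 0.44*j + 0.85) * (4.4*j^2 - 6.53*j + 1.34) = -3.652*j^5 + 9.1599*j^4 - 8.5987*j^3 + 7.7522*j^2 - 6.1401*j + 1.139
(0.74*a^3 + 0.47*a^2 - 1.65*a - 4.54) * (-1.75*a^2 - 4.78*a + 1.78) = -1.295*a^5 - 4.3597*a^4 + 1.9581*a^3 + 16.6686*a^2 + 18.7642*a - 8.0812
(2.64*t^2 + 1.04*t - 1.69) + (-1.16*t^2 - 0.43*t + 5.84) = 1.48*t^2 + 0.61*t + 4.15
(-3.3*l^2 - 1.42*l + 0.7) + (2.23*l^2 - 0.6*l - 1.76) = -1.07*l^2 - 2.02*l - 1.06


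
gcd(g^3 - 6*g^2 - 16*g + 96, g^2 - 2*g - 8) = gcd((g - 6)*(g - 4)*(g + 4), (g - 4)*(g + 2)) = g - 4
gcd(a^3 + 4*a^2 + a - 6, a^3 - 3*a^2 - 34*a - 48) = a^2 + 5*a + 6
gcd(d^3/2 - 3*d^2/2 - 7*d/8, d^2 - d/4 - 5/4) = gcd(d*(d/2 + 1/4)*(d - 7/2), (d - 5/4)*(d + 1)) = 1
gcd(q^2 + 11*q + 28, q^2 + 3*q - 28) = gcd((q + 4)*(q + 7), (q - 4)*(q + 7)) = q + 7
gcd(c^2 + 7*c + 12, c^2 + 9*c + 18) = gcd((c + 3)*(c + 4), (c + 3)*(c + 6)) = c + 3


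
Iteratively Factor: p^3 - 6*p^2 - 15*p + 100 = (p - 5)*(p^2 - p - 20) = (p - 5)*(p + 4)*(p - 5)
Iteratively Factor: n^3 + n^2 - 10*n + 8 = (n + 4)*(n^2 - 3*n + 2) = (n - 2)*(n + 4)*(n - 1)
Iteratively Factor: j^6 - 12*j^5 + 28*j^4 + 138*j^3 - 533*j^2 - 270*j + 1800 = (j + 2)*(j^5 - 14*j^4 + 56*j^3 + 26*j^2 - 585*j + 900) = (j - 3)*(j + 2)*(j^4 - 11*j^3 + 23*j^2 + 95*j - 300) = (j - 5)*(j - 3)*(j + 2)*(j^3 - 6*j^2 - 7*j + 60) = (j - 5)*(j - 3)*(j + 2)*(j + 3)*(j^2 - 9*j + 20) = (j - 5)*(j - 4)*(j - 3)*(j + 2)*(j + 3)*(j - 5)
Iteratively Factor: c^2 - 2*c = (c)*(c - 2)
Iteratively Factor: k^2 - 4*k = (k)*(k - 4)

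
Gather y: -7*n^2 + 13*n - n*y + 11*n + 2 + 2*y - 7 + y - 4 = -7*n^2 + 24*n + y*(3 - n) - 9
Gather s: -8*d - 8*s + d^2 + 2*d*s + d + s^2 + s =d^2 - 7*d + s^2 + s*(2*d - 7)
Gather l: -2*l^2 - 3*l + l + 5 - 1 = -2*l^2 - 2*l + 4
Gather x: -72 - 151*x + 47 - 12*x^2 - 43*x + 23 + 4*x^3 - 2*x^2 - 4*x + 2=4*x^3 - 14*x^2 - 198*x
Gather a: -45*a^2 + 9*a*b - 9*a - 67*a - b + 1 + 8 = -45*a^2 + a*(9*b - 76) - b + 9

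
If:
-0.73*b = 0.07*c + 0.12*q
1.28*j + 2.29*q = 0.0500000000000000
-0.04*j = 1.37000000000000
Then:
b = -0.0958904109589041*c - 3.1505652928157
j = -34.25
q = 19.17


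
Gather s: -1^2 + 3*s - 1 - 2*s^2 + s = -2*s^2 + 4*s - 2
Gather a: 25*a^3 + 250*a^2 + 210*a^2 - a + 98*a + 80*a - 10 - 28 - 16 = 25*a^3 + 460*a^2 + 177*a - 54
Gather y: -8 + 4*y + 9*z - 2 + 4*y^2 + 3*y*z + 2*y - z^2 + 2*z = 4*y^2 + y*(3*z + 6) - z^2 + 11*z - 10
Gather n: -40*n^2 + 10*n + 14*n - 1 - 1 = -40*n^2 + 24*n - 2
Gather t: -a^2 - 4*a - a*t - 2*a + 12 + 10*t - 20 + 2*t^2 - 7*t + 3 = -a^2 - 6*a + 2*t^2 + t*(3 - a) - 5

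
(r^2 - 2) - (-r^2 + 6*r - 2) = 2*r^2 - 6*r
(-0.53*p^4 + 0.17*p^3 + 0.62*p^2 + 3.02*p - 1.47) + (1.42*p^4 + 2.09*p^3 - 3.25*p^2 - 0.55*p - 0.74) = 0.89*p^4 + 2.26*p^3 - 2.63*p^2 + 2.47*p - 2.21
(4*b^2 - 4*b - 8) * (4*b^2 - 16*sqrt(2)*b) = 16*b^4 - 64*sqrt(2)*b^3 - 16*b^3 - 32*b^2 + 64*sqrt(2)*b^2 + 128*sqrt(2)*b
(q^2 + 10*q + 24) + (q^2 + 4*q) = 2*q^2 + 14*q + 24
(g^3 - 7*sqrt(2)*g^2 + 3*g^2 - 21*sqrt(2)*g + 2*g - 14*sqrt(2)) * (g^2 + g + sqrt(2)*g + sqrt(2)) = g^5 - 6*sqrt(2)*g^4 + 4*g^4 - 24*sqrt(2)*g^3 - 9*g^3 - 54*g^2 - 30*sqrt(2)*g^2 - 70*g - 12*sqrt(2)*g - 28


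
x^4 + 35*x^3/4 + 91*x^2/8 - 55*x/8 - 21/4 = (x - 3/4)*(x + 1/2)*(x + 2)*(x + 7)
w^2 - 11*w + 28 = (w - 7)*(w - 4)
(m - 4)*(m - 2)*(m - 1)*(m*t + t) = m^4*t - 6*m^3*t + 7*m^2*t + 6*m*t - 8*t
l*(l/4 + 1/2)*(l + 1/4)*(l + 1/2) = l^4/4 + 11*l^3/16 + 13*l^2/32 + l/16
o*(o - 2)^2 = o^3 - 4*o^2 + 4*o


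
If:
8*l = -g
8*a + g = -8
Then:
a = l - 1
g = -8*l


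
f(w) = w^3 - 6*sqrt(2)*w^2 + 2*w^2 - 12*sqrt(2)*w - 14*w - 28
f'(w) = 3*w^2 - 12*sqrt(2)*w + 4*w - 12*sqrt(2) - 14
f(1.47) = -84.36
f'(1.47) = -43.55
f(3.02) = -153.14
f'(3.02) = -42.78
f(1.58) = -89.18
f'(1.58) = -43.97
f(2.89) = -147.53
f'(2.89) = -43.40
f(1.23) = -74.04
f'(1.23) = -42.39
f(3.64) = -178.43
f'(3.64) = -38.43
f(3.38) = -168.16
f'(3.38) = -40.54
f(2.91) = -148.40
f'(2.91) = -43.31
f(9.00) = -103.04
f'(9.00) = 95.29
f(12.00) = 394.47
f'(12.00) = 245.38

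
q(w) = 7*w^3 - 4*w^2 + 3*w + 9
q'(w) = 21*w^2 - 8*w + 3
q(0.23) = 9.56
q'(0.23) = 2.27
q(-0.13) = 8.53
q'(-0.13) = 4.39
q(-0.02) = 8.94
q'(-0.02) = 3.17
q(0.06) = 9.17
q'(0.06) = 2.60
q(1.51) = 28.51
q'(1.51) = 38.80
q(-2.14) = -84.34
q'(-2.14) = 116.29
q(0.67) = 11.32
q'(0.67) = 7.07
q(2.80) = 139.70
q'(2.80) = 145.24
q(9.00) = 4815.00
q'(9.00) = 1632.00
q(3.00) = 171.00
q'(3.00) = 168.00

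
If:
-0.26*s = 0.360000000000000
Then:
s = -1.38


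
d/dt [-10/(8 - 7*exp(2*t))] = -140*exp(2*t)/(7*exp(2*t) - 8)^2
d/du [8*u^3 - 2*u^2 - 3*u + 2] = 24*u^2 - 4*u - 3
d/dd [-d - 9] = -1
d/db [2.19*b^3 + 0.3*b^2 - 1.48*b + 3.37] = 6.57*b^2 + 0.6*b - 1.48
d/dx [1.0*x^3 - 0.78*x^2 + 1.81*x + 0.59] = 3.0*x^2 - 1.56*x + 1.81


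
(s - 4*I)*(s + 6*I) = s^2 + 2*I*s + 24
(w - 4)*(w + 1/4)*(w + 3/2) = w^3 - 9*w^2/4 - 53*w/8 - 3/2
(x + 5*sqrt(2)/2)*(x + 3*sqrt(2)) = x^2 + 11*sqrt(2)*x/2 + 15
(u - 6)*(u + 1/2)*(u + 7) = u^3 + 3*u^2/2 - 83*u/2 - 21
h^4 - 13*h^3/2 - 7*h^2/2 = h^2*(h - 7)*(h + 1/2)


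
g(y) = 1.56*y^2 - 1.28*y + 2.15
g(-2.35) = 13.77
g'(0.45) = 0.12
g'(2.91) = 7.80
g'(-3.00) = -10.64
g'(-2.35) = -8.61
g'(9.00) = 26.80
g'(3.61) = 9.98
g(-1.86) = 9.93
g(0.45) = 1.89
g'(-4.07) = -13.98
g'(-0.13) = -1.69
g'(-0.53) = -2.93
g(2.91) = 11.64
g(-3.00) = 20.03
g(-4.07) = 33.20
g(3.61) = 17.86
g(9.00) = 116.99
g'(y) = 3.12*y - 1.28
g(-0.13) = 2.34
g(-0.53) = 3.27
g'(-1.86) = -7.08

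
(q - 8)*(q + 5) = q^2 - 3*q - 40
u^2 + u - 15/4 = (u - 3/2)*(u + 5/2)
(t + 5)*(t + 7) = t^2 + 12*t + 35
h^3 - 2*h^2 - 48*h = h*(h - 8)*(h + 6)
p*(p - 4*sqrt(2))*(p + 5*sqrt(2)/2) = p^3 - 3*sqrt(2)*p^2/2 - 20*p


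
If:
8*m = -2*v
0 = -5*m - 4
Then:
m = -4/5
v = 16/5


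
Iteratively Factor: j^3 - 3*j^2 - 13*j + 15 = (j - 1)*(j^2 - 2*j - 15) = (j - 5)*(j - 1)*(j + 3)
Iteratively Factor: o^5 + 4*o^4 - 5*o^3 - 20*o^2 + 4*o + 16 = (o - 1)*(o^4 + 5*o^3 - 20*o - 16) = (o - 1)*(o + 4)*(o^3 + o^2 - 4*o - 4) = (o - 1)*(o + 1)*(o + 4)*(o^2 - 4) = (o - 2)*(o - 1)*(o + 1)*(o + 4)*(o + 2)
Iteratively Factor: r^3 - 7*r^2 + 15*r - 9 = (r - 3)*(r^2 - 4*r + 3) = (r - 3)^2*(r - 1)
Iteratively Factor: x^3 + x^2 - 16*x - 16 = (x + 1)*(x^2 - 16) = (x - 4)*(x + 1)*(x + 4)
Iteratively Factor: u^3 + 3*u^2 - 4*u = (u - 1)*(u^2 + 4*u) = u*(u - 1)*(u + 4)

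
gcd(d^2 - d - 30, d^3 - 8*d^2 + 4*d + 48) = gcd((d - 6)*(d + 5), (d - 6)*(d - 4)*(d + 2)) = d - 6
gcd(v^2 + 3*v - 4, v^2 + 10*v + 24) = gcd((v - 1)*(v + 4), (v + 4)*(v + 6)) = v + 4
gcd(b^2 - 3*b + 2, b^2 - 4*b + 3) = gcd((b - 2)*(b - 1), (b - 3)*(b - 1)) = b - 1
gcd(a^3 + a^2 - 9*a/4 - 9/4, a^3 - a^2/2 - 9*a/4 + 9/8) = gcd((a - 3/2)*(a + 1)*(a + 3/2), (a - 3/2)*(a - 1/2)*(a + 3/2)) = a^2 - 9/4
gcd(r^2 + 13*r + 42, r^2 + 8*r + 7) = r + 7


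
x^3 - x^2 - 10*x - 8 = (x - 4)*(x + 1)*(x + 2)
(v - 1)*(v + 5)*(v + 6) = v^3 + 10*v^2 + 19*v - 30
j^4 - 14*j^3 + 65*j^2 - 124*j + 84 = (j - 7)*(j - 3)*(j - 2)^2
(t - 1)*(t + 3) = t^2 + 2*t - 3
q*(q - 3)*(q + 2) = q^3 - q^2 - 6*q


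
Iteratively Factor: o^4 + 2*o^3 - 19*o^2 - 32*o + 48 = (o + 3)*(o^3 - o^2 - 16*o + 16) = (o - 1)*(o + 3)*(o^2 - 16) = (o - 4)*(o - 1)*(o + 3)*(o + 4)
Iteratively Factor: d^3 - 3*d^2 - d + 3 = (d - 1)*(d^2 - 2*d - 3) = (d - 1)*(d + 1)*(d - 3)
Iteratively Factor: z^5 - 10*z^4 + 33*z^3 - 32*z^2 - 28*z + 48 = (z - 4)*(z^4 - 6*z^3 + 9*z^2 + 4*z - 12) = (z - 4)*(z - 2)*(z^3 - 4*z^2 + z + 6) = (z - 4)*(z - 3)*(z - 2)*(z^2 - z - 2) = (z - 4)*(z - 3)*(z - 2)^2*(z + 1)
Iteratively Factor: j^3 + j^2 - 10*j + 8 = (j - 2)*(j^2 + 3*j - 4) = (j - 2)*(j + 4)*(j - 1)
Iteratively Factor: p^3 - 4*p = (p + 2)*(p^2 - 2*p) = (p - 2)*(p + 2)*(p)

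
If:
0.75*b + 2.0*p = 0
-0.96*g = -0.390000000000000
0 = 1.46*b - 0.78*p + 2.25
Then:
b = -1.28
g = 0.41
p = 0.48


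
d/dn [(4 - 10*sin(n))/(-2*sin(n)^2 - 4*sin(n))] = (-5*cos(n) + 4/tan(n) + 4*cos(n)/sin(n)^2)/(sin(n) + 2)^2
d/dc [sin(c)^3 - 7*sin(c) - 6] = (3*sin(c)^2 - 7)*cos(c)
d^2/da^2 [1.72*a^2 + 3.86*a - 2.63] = 3.44000000000000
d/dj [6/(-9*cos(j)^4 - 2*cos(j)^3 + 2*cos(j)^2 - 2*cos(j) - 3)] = 12*(-18*cos(j)^3 - 3*cos(j)^2 + 2*cos(j) - 1)*sin(j)/(9*cos(j)^4 + 2*cos(j)^3 - 2*cos(j)^2 + 2*cos(j) + 3)^2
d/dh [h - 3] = 1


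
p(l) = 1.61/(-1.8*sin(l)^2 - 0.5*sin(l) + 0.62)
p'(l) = 1.61*(3.6*sin(l)*cos(l) + 0.5*cos(l))/(-1.8*sin(l)^2 - 0.5*sin(l) + 0.62)^2 = (5.796*sin(l) + 0.805)*cos(l)/(1.8*sin(l)^2 + 0.5*sin(l) - 0.62)^2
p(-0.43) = 3.12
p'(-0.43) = -5.51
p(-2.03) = -4.26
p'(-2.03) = 13.61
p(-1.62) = -2.38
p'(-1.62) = 0.54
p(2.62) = -21.18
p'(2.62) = -554.23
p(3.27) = 2.46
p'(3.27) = -0.15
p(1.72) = -0.98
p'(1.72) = -0.36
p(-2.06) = -4.72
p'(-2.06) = 17.41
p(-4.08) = -1.69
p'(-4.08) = -3.56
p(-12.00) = -9.67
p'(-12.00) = 119.13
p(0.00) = 2.60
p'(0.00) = 2.09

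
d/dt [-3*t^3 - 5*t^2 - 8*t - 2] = -9*t^2 - 10*t - 8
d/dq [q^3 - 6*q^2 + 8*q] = 3*q^2 - 12*q + 8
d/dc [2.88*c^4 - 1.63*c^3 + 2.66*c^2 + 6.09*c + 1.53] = 11.52*c^3 - 4.89*c^2 + 5.32*c + 6.09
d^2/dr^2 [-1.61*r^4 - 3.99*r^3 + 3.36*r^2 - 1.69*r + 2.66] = -19.32*r^2 - 23.94*r + 6.72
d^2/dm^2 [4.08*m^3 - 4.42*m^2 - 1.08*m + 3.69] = 24.48*m - 8.84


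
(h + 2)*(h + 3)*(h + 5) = h^3 + 10*h^2 + 31*h + 30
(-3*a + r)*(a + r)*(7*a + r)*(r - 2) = -21*a^3*r + 42*a^3 - 17*a^2*r^2 + 34*a^2*r + 5*a*r^3 - 10*a*r^2 + r^4 - 2*r^3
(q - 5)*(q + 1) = q^2 - 4*q - 5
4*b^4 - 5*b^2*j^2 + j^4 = (-2*b + j)*(-b + j)*(b + j)*(2*b + j)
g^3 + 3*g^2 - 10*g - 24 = (g - 3)*(g + 2)*(g + 4)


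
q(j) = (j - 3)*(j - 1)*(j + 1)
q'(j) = (j - 3)*(j - 1) + (j - 3)*(j + 1) + (j - 1)*(j + 1)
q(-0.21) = 3.07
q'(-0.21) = 0.39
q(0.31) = 2.43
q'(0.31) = -2.57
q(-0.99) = 0.08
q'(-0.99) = 7.88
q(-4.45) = -140.08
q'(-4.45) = 85.11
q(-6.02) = -317.87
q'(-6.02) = 143.84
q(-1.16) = -1.44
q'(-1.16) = 10.00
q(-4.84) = -175.82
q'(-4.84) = 98.32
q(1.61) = -2.21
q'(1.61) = -2.88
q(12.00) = 1287.00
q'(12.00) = 359.00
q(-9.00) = -960.00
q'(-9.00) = 296.00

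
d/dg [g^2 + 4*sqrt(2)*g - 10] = 2*g + 4*sqrt(2)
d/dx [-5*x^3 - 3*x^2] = 3*x*(-5*x - 2)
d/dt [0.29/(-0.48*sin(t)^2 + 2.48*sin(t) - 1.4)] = (0.2784*sin(t) - 0.7192)*cos(t)/(0.48*sin(t)^2 - 2.48*sin(t) + 1.4)^2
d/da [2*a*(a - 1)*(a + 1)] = 6*a^2 - 2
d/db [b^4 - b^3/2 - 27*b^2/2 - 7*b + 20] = 4*b^3 - 3*b^2/2 - 27*b - 7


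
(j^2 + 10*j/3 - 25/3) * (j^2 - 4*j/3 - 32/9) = j^4 + 2*j^3 - 49*j^2/3 - 20*j/27 + 800/27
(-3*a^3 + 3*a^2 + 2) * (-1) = 3*a^3 - 3*a^2 - 2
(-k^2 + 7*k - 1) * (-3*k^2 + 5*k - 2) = 3*k^4 - 26*k^3 + 40*k^2 - 19*k + 2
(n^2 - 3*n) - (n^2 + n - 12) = 12 - 4*n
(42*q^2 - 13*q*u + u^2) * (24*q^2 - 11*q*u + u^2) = 1008*q^4 - 774*q^3*u + 209*q^2*u^2 - 24*q*u^3 + u^4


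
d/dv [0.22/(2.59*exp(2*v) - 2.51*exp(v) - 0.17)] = (0.5522 - 1.1396*exp(v))*exp(v)/(-2.59*exp(2*v) + 2.51*exp(v) + 0.17)^2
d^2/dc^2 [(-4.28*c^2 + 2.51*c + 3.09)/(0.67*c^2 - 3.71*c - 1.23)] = (-19.024114*c^3 - 12.840282*c^2 - 33.673932*c + 54.296886)/(0.300763*c^6 - 4.996257*c^5 + 26.0094*c^4 - 32.720345*c^3 - 47.7486*c^2 - 16.838577*c - 1.860867)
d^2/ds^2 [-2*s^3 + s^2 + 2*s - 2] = 2 - 12*s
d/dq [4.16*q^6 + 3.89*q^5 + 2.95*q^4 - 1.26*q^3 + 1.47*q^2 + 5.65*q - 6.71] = 24.96*q^5 + 19.45*q^4 + 11.8*q^3 - 3.78*q^2 + 2.94*q + 5.65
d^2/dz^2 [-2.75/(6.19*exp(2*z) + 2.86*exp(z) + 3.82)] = (-2.75*(12.38*exp(z) + 2.86)*(24.76*exp(z) + 5.72)*exp(z) + (68.09*exp(z) + 7.865)*(6.19*exp(2*z) + 2.86*exp(z) + 3.82))*exp(z)/(6.19*exp(2*z) + 2.86*exp(z) + 3.82)^3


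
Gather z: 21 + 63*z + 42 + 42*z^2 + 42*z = 42*z^2 + 105*z + 63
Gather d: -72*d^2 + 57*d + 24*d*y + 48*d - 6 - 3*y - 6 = -72*d^2 + d*(24*y + 105) - 3*y - 12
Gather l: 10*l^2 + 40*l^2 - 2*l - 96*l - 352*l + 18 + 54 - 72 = 50*l^2 - 450*l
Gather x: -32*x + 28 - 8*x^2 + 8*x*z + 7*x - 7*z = -8*x^2 + x*(8*z - 25) - 7*z + 28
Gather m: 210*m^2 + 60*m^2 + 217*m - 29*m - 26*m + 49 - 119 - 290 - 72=270*m^2 + 162*m - 432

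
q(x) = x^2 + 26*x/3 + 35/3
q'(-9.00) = -9.33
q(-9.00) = 14.67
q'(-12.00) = -15.33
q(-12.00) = 51.67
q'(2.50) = 13.67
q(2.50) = 39.58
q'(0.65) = 9.97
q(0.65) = 17.72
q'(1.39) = 11.45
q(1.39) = 25.65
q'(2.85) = 14.37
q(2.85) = 44.49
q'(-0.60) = 7.47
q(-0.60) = 6.83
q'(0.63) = 9.93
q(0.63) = 17.52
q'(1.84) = 12.35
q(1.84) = 31.00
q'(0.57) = 9.81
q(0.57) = 16.93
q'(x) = 2*x + 26/3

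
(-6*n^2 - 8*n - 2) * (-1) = 6*n^2 + 8*n + 2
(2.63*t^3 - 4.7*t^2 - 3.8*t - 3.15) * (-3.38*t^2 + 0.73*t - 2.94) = -8.8894*t^5 + 17.8059*t^4 + 1.6808*t^3 + 21.691*t^2 + 8.8725*t + 9.261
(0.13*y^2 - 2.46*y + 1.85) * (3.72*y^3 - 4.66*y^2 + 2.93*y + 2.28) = 0.4836*y^5 - 9.757*y^4 + 18.7265*y^3 - 15.5324*y^2 - 0.188299999999999*y + 4.218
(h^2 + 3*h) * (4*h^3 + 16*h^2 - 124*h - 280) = 4*h^5 + 28*h^4 - 76*h^3 - 652*h^2 - 840*h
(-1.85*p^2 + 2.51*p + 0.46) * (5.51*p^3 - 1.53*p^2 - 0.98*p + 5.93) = -10.1935*p^5 + 16.6606*p^4 + 0.507300000000001*p^3 - 14.1341*p^2 + 14.4335*p + 2.7278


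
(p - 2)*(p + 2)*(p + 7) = p^3 + 7*p^2 - 4*p - 28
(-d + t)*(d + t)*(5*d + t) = -5*d^3 - d^2*t + 5*d*t^2 + t^3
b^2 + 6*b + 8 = (b + 2)*(b + 4)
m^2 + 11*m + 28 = (m + 4)*(m + 7)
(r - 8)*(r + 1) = r^2 - 7*r - 8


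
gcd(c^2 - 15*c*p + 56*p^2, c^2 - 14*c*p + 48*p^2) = -c + 8*p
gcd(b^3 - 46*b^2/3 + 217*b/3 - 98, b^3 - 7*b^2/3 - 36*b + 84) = b^2 - 25*b/3 + 14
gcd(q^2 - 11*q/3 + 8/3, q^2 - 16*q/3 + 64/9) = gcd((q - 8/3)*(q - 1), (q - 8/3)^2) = q - 8/3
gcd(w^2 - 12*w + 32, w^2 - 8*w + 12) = 1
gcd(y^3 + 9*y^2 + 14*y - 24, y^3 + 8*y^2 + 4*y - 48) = y^2 + 10*y + 24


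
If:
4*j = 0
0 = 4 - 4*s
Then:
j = 0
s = 1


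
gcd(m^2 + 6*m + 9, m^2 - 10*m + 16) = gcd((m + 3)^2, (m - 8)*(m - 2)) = 1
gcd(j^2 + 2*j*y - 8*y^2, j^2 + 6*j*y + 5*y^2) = 1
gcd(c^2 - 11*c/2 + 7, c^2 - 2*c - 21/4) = c - 7/2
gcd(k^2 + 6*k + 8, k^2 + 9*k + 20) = k + 4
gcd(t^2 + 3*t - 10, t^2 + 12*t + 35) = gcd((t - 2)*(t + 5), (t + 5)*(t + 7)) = t + 5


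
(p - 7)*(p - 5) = p^2 - 12*p + 35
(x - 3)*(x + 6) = x^2 + 3*x - 18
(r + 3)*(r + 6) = r^2 + 9*r + 18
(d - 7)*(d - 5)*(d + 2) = d^3 - 10*d^2 + 11*d + 70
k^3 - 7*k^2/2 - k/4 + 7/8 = (k - 7/2)*(k - 1/2)*(k + 1/2)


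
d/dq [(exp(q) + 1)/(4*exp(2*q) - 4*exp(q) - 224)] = (-(exp(q) + 1)*(2*exp(q) - 1) + exp(2*q) - exp(q) - 56)*exp(q)/(4*(-exp(2*q) + exp(q) + 56)^2)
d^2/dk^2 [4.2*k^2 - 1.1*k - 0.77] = 8.40000000000000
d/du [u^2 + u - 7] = 2*u + 1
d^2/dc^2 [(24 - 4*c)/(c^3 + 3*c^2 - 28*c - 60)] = 8*(-(c - 6)*(3*c^2 + 6*c - 28)^2 + (3*c^2 + 6*c + 3*(c - 6)*(c + 1) - 28)*(c^3 + 3*c^2 - 28*c - 60))/(c^3 + 3*c^2 - 28*c - 60)^3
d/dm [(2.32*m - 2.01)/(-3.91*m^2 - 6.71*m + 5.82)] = (9.0712*m^2 - 15.7182*m + 0.0153000000000016)/(15.2881*m^4 + 52.4722*m^3 - 0.48830000000001*m^2 - 78.1044*m + 33.8724)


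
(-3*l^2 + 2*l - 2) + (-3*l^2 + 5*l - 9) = -6*l^2 + 7*l - 11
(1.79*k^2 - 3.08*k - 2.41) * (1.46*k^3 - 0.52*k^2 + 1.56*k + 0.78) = 2.6134*k^5 - 5.4276*k^4 + 0.8754*k^3 - 2.1554*k^2 - 6.162*k - 1.8798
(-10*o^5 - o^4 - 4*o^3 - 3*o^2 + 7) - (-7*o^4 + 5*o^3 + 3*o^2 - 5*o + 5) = -10*o^5 + 6*o^4 - 9*o^3 - 6*o^2 + 5*o + 2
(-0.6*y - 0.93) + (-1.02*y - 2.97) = -1.62*y - 3.9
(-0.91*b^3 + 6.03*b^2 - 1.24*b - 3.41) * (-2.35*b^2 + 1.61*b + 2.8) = 2.1385*b^5 - 15.6356*b^4 + 10.0743*b^3 + 22.9011*b^2 - 8.9621*b - 9.548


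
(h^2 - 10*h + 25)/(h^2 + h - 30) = (h - 5)/(h + 6)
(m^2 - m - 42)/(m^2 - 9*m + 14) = (m + 6)/(m - 2)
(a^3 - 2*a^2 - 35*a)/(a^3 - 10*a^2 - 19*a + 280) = a/(a - 8)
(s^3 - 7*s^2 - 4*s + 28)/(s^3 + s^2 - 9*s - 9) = (s^3 - 7*s^2 - 4*s + 28)/(s^3 + s^2 - 9*s - 9)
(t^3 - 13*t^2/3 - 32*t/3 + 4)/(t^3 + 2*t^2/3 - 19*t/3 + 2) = (t^2 - 4*t - 12)/(t^2 + t - 6)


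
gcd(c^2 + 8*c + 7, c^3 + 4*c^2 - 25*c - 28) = c^2 + 8*c + 7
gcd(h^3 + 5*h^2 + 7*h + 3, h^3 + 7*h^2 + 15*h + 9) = h^2 + 4*h + 3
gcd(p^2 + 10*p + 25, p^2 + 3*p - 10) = p + 5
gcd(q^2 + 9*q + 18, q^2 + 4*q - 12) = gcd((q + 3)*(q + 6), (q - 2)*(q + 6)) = q + 6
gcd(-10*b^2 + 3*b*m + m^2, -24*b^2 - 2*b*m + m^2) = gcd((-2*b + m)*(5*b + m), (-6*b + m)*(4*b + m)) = 1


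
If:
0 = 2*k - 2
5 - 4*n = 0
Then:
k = 1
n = 5/4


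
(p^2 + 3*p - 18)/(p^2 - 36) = (p - 3)/(p - 6)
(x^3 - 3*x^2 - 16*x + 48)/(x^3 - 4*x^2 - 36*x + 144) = (x^2 + x - 12)/(x^2 - 36)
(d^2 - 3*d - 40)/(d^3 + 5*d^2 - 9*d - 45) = (d - 8)/(d^2 - 9)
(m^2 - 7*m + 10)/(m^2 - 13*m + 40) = (m - 2)/(m - 8)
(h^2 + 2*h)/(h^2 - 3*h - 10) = h/(h - 5)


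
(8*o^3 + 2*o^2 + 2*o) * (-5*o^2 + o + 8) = -40*o^5 - 2*o^4 + 56*o^3 + 18*o^2 + 16*o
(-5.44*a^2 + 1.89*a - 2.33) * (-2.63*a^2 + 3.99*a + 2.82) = 14.3072*a^4 - 26.6763*a^3 - 1.6718*a^2 - 3.9669*a - 6.5706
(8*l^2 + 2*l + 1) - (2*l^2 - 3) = 6*l^2 + 2*l + 4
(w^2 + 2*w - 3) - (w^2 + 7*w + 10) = -5*w - 13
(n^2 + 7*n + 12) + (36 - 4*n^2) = -3*n^2 + 7*n + 48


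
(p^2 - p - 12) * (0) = 0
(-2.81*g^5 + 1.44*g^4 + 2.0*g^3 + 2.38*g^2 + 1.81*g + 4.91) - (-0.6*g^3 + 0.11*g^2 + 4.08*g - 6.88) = -2.81*g^5 + 1.44*g^4 + 2.6*g^3 + 2.27*g^2 - 2.27*g + 11.79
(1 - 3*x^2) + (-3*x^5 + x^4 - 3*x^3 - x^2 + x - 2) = -3*x^5 + x^4 - 3*x^3 - 4*x^2 + x - 1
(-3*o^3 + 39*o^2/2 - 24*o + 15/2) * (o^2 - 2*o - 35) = -3*o^5 + 51*o^4/2 + 42*o^3 - 627*o^2 + 825*o - 525/2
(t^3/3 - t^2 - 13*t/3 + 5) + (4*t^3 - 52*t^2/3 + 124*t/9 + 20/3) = 13*t^3/3 - 55*t^2/3 + 85*t/9 + 35/3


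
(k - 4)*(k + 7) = k^2 + 3*k - 28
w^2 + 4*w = w*(w + 4)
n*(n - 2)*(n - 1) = n^3 - 3*n^2 + 2*n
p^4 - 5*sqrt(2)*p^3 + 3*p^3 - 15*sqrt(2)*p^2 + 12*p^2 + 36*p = p*(p + 3)*(p - 3*sqrt(2))*(p - 2*sqrt(2))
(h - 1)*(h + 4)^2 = h^3 + 7*h^2 + 8*h - 16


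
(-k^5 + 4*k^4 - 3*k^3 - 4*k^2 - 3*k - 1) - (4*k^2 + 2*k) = -k^5 + 4*k^4 - 3*k^3 - 8*k^2 - 5*k - 1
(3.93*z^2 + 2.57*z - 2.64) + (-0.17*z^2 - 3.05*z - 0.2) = 3.76*z^2 - 0.48*z - 2.84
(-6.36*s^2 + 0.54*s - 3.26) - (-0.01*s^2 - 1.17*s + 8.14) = -6.35*s^2 + 1.71*s - 11.4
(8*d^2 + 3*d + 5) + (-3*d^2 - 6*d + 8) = 5*d^2 - 3*d + 13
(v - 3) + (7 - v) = 4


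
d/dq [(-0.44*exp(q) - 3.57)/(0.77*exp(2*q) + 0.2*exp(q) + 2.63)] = (0.3388*exp(2*q) + 5.4978*exp(q) - 0.4432)*exp(q)/(0.5929*exp(4*q) + 0.308*exp(3*q) + 4.0902*exp(2*q) + 1.052*exp(q) + 6.9169)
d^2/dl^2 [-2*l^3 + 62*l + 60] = -12*l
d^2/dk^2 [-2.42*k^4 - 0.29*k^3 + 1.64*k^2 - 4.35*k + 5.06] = -29.04*k^2 - 1.74*k + 3.28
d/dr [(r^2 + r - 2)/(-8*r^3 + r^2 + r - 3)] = ((-2*r - 1)*(8*r^3 - r^2 - r + 3) - (-24*r^2 + 2*r + 1)*(r^2 + r - 2))/(8*r^3 - r^2 - r + 3)^2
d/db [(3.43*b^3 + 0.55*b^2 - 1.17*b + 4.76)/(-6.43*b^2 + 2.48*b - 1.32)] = (-22.0549*b^4 + 17.0128*b^3 - 19.7419*b^2 + 59.7616*b - 10.2604)/(41.3449*b^4 - 31.8928*b^3 + 23.1256*b^2 - 6.5472*b + 1.7424)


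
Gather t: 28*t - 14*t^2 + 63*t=-14*t^2 + 91*t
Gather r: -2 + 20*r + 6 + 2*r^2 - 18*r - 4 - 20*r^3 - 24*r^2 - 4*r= -20*r^3 - 22*r^2 - 2*r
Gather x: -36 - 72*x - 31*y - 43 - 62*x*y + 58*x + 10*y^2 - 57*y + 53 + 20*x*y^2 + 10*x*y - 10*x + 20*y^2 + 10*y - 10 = x*(20*y^2 - 52*y - 24) + 30*y^2 - 78*y - 36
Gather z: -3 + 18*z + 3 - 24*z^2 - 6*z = -24*z^2 + 12*z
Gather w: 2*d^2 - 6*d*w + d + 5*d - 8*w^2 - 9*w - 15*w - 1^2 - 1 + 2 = 2*d^2 + 6*d - 8*w^2 + w*(-6*d - 24)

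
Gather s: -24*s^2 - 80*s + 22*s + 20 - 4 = -24*s^2 - 58*s + 16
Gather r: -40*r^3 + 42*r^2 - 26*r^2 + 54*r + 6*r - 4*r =-40*r^3 + 16*r^2 + 56*r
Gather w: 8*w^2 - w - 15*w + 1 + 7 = 8*w^2 - 16*w + 8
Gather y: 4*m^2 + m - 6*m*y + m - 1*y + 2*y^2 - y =4*m^2 + 2*m + 2*y^2 + y*(-6*m - 2)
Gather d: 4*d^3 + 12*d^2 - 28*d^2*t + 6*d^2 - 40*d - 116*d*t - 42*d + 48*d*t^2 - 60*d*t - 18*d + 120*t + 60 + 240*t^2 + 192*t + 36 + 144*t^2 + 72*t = 4*d^3 + d^2*(18 - 28*t) + d*(48*t^2 - 176*t - 100) + 384*t^2 + 384*t + 96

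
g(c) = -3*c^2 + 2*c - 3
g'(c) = 2 - 6*c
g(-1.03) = -8.24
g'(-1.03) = 8.18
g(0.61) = -2.90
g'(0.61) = -1.66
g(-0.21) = -3.55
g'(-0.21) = 3.26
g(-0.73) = -6.06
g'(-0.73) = 6.38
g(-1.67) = -14.71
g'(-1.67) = 12.02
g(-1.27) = -10.38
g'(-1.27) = 9.62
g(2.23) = -13.46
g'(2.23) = -11.38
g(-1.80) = -16.32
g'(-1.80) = 12.80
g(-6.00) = -123.00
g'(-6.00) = 38.00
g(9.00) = -228.00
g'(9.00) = -52.00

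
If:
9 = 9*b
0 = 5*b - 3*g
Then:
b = 1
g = 5/3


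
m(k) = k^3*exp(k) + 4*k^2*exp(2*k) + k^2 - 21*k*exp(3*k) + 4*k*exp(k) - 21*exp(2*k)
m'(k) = k^3*exp(k) + 8*k^2*exp(2*k) + 3*k^2*exp(k) - 63*k*exp(3*k) + 8*k*exp(2*k) + 4*k*exp(k) + 2*k - 21*exp(3*k) - 42*exp(2*k) + 4*exp(k)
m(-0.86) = -2.85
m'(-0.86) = -5.99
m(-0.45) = -6.76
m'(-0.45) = -15.14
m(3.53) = -2910009.72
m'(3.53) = -9567761.14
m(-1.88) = 1.35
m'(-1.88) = -4.02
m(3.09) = -679557.87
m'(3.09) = -2259092.75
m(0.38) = -66.17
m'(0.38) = -211.81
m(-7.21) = 51.69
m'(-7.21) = -14.60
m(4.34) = -40808731.76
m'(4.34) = -132030630.76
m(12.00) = -1086415648121194480.54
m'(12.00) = -3349794965867204477.62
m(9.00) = -100537216304151.12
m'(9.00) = -312799839814443.54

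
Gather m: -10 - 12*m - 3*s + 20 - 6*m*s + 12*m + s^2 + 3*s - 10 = -6*m*s + s^2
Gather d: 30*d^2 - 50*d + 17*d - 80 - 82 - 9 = 30*d^2 - 33*d - 171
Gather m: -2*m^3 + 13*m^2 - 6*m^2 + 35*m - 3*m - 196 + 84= -2*m^3 + 7*m^2 + 32*m - 112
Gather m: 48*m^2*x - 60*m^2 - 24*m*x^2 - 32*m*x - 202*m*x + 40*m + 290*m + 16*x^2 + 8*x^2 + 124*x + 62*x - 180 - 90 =m^2*(48*x - 60) + m*(-24*x^2 - 234*x + 330) + 24*x^2 + 186*x - 270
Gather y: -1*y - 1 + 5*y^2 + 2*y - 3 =5*y^2 + y - 4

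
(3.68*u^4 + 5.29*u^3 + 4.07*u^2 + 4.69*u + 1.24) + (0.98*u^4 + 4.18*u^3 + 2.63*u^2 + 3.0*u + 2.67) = 4.66*u^4 + 9.47*u^3 + 6.7*u^2 + 7.69*u + 3.91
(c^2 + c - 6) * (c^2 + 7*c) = c^4 + 8*c^3 + c^2 - 42*c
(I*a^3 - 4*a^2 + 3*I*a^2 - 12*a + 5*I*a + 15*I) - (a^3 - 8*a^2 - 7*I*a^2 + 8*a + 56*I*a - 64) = -a^3 + I*a^3 + 4*a^2 + 10*I*a^2 - 20*a - 51*I*a + 64 + 15*I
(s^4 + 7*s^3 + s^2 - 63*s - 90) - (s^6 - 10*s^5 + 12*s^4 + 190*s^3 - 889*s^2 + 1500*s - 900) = -s^6 + 10*s^5 - 11*s^4 - 183*s^3 + 890*s^2 - 1563*s + 810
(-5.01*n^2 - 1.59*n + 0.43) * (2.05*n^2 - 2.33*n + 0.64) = -10.2705*n^4 + 8.4138*n^3 + 1.3798*n^2 - 2.0195*n + 0.2752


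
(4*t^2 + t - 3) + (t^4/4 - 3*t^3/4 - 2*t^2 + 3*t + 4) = t^4/4 - 3*t^3/4 + 2*t^2 + 4*t + 1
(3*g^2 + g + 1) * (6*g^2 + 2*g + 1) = 18*g^4 + 12*g^3 + 11*g^2 + 3*g + 1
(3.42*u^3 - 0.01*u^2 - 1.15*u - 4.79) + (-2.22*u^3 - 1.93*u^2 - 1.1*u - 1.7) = 1.2*u^3 - 1.94*u^2 - 2.25*u - 6.49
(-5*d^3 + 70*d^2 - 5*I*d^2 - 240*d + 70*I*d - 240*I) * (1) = -5*d^3 + 70*d^2 - 5*I*d^2 - 240*d + 70*I*d - 240*I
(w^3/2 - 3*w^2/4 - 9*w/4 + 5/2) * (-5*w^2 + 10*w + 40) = -5*w^5/2 + 35*w^4/4 + 95*w^3/4 - 65*w^2 - 65*w + 100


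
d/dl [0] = 0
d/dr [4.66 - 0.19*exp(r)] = -0.19*exp(r)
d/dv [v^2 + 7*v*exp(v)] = 7*v*exp(v) + 2*v + 7*exp(v)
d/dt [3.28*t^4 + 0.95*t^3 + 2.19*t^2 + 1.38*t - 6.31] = 13.12*t^3 + 2.85*t^2 + 4.38*t + 1.38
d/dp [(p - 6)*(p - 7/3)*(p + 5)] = 3*p^2 - 20*p/3 - 83/3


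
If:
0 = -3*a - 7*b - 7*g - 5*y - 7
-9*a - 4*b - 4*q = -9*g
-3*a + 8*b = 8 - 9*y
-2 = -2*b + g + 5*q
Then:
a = 413*y/759 - 944/759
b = 135/253 - 233*y/253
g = -47*y/1771 - 1772/1771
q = 24/1771 - 643*y/1771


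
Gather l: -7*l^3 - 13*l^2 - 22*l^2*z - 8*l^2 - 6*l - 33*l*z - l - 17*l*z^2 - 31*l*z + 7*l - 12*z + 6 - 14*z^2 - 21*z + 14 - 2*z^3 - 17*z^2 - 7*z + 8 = -7*l^3 + l^2*(-22*z - 21) + l*(-17*z^2 - 64*z) - 2*z^3 - 31*z^2 - 40*z + 28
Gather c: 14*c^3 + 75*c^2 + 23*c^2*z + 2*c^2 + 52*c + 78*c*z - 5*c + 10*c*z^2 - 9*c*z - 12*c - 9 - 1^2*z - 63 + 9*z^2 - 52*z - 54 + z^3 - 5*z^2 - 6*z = 14*c^3 + c^2*(23*z + 77) + c*(10*z^2 + 69*z + 35) + z^3 + 4*z^2 - 59*z - 126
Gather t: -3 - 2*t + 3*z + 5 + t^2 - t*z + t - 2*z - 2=t^2 + t*(-z - 1) + z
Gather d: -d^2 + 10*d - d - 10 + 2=-d^2 + 9*d - 8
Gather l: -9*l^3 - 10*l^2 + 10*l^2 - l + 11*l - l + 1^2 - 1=-9*l^3 + 9*l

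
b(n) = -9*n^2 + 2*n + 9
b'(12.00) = -214.00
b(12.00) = -1263.00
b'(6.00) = -106.00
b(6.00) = -303.00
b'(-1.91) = 36.38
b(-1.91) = -27.65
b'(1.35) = -22.30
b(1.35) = -4.70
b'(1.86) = -31.48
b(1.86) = -18.42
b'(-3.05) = 56.90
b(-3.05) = -80.82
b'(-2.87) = 53.66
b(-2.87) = -70.87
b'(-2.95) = 55.10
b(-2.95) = -75.22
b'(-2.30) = 43.40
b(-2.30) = -43.21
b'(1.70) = -28.60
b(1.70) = -13.61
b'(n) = 2 - 18*n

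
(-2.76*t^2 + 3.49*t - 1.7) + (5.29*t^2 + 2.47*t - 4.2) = 2.53*t^2 + 5.96*t - 5.9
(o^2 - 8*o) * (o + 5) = o^3 - 3*o^2 - 40*o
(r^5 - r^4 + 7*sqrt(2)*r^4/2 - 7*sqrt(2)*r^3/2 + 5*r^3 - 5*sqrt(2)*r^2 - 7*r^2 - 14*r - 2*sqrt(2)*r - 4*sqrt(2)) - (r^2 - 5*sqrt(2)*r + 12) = r^5 - r^4 + 7*sqrt(2)*r^4/2 - 7*sqrt(2)*r^3/2 + 5*r^3 - 8*r^2 - 5*sqrt(2)*r^2 - 14*r + 3*sqrt(2)*r - 12 - 4*sqrt(2)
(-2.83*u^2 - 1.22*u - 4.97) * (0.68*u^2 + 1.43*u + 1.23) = -1.9244*u^4 - 4.8765*u^3 - 8.6051*u^2 - 8.6077*u - 6.1131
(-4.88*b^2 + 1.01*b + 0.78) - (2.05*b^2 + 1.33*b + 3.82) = -6.93*b^2 - 0.32*b - 3.04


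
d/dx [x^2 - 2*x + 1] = 2*x - 2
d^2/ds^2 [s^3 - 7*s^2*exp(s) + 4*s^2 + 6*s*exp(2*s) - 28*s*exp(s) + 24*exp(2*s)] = -7*s^2*exp(s) + 24*s*exp(2*s) - 56*s*exp(s) + 6*s + 120*exp(2*s) - 70*exp(s) + 8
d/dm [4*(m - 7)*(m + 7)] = 8*m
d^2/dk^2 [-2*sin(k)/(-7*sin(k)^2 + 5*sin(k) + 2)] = 2*(-49*sin(k)^4 - 84*sin(k)^3 - 70*sin(k)^2 - 60*sin(k) + 20)/((sin(k) - 1)^2*(7*sin(k) + 2)^3)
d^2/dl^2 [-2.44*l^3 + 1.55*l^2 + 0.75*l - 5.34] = 3.1 - 14.64*l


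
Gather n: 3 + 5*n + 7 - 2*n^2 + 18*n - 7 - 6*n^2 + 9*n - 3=-8*n^2 + 32*n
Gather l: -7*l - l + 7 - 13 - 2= -8*l - 8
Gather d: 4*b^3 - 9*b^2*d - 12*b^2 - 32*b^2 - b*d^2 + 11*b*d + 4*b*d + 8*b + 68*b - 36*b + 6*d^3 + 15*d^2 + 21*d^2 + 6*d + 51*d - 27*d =4*b^3 - 44*b^2 + 40*b + 6*d^3 + d^2*(36 - b) + d*(-9*b^2 + 15*b + 30)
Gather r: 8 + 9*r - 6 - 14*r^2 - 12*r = -14*r^2 - 3*r + 2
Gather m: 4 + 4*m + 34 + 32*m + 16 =36*m + 54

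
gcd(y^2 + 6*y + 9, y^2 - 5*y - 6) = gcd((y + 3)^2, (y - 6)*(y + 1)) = 1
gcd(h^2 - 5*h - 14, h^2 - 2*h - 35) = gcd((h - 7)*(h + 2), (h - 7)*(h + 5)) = h - 7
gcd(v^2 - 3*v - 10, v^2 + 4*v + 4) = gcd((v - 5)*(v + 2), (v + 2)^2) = v + 2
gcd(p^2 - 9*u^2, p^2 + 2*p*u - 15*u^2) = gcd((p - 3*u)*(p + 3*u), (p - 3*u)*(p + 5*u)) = p - 3*u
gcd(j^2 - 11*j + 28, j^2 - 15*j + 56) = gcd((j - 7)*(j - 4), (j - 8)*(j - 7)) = j - 7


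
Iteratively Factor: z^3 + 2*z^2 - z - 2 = (z + 1)*(z^2 + z - 2) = (z - 1)*(z + 1)*(z + 2)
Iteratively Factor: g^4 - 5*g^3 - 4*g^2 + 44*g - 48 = (g + 3)*(g^3 - 8*g^2 + 20*g - 16) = (g - 2)*(g + 3)*(g^2 - 6*g + 8) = (g - 4)*(g - 2)*(g + 3)*(g - 2)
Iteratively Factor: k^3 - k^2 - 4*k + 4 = (k - 1)*(k^2 - 4) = (k - 2)*(k - 1)*(k + 2)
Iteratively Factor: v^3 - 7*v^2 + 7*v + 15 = (v + 1)*(v^2 - 8*v + 15) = (v - 3)*(v + 1)*(v - 5)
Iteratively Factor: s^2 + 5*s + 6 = (s + 2)*(s + 3)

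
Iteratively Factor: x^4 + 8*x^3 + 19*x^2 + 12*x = (x + 1)*(x^3 + 7*x^2 + 12*x) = x*(x + 1)*(x^2 + 7*x + 12) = x*(x + 1)*(x + 3)*(x + 4)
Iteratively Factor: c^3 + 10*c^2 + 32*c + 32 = (c + 2)*(c^2 + 8*c + 16) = (c + 2)*(c + 4)*(c + 4)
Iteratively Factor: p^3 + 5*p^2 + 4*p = (p + 4)*(p^2 + p) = p*(p + 4)*(p + 1)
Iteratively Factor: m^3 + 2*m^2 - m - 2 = (m + 1)*(m^2 + m - 2) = (m + 1)*(m + 2)*(m - 1)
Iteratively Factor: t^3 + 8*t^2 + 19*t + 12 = (t + 3)*(t^2 + 5*t + 4) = (t + 3)*(t + 4)*(t + 1)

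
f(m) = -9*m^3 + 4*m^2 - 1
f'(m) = -27*m^2 + 8*m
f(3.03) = -214.64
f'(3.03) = -223.64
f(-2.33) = 134.56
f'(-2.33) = -165.22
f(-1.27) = 23.89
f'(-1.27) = -53.71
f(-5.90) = 1986.65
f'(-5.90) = -987.07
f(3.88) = -466.48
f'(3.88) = -375.43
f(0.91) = -4.47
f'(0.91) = -15.08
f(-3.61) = 474.54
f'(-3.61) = -380.75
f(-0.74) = 4.84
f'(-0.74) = -20.71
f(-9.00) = 6884.00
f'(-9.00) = -2259.00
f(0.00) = -1.00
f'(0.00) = 0.00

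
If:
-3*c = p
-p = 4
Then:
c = 4/3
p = -4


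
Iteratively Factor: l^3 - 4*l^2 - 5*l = (l - 5)*(l^2 + l) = (l - 5)*(l + 1)*(l)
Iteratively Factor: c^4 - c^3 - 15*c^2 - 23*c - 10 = (c + 1)*(c^3 - 2*c^2 - 13*c - 10) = (c - 5)*(c + 1)*(c^2 + 3*c + 2) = (c - 5)*(c + 1)^2*(c + 2)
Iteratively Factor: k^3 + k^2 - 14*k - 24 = (k + 2)*(k^2 - k - 12) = (k + 2)*(k + 3)*(k - 4)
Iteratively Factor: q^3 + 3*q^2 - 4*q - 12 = (q + 2)*(q^2 + q - 6) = (q - 2)*(q + 2)*(q + 3)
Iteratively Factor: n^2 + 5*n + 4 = (n + 1)*(n + 4)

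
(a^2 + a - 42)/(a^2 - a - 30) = (a + 7)/(a + 5)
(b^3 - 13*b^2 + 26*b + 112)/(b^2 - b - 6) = (b^2 - 15*b + 56)/(b - 3)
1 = 1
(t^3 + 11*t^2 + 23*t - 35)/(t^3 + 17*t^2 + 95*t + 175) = (t - 1)/(t + 5)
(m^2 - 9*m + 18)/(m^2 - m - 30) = (m - 3)/(m + 5)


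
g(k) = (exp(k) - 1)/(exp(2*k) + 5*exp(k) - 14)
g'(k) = (exp(k) - 1)*(-2*exp(2*k) - 5*exp(k))/(exp(2*k) + 5*exp(k) - 14)^2 + exp(k)/(exp(2*k) + 5*exp(k) - 14)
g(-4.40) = 0.07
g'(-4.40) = -0.00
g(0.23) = -0.04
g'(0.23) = -0.27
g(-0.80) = 0.05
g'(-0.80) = -0.03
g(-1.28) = 0.06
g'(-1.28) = -0.02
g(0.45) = -0.15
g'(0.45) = -0.95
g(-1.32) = 0.06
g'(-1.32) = -0.01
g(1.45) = 0.13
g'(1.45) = -0.12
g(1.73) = 0.10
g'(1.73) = -0.08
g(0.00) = 0.00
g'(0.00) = -0.12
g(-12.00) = 0.07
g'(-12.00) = 0.00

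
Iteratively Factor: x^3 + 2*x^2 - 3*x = (x + 3)*(x^2 - x) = (x - 1)*(x + 3)*(x)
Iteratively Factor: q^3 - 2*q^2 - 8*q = (q + 2)*(q^2 - 4*q) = (q - 4)*(q + 2)*(q)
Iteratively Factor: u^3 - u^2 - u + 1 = (u - 1)*(u^2 - 1) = (u - 1)*(u + 1)*(u - 1)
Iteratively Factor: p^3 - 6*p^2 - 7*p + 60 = (p + 3)*(p^2 - 9*p + 20) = (p - 5)*(p + 3)*(p - 4)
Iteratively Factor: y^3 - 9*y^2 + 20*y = (y)*(y^2 - 9*y + 20) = y*(y - 4)*(y - 5)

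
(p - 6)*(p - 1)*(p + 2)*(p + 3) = p^4 - 2*p^3 - 23*p^2 - 12*p + 36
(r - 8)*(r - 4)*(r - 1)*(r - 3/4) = r^4 - 55*r^3/4 + 215*r^2/4 - 65*r + 24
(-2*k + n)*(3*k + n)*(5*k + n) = -30*k^3 - k^2*n + 6*k*n^2 + n^3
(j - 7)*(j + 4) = j^2 - 3*j - 28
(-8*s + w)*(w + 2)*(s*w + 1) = -8*s^2*w^2 - 16*s^2*w + s*w^3 + 2*s*w^2 - 8*s*w - 16*s + w^2 + 2*w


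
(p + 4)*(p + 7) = p^2 + 11*p + 28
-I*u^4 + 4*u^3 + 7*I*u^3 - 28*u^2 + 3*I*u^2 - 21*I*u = u*(u - 7)*(u + 3*I)*(-I*u + 1)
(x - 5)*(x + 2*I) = x^2 - 5*x + 2*I*x - 10*I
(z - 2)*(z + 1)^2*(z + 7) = z^4 + 7*z^3 - 3*z^2 - 23*z - 14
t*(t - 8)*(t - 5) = t^3 - 13*t^2 + 40*t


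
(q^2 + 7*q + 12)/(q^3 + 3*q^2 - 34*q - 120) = (q + 3)/(q^2 - q - 30)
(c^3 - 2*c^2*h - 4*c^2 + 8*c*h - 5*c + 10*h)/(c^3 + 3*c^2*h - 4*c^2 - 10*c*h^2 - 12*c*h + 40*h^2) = (c^2 - 4*c - 5)/(c^2 + 5*c*h - 4*c - 20*h)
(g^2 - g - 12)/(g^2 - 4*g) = (g + 3)/g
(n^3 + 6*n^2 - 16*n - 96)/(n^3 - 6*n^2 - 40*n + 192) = (n + 4)/(n - 8)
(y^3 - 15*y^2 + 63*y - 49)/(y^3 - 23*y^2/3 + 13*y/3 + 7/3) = 3*(y - 7)/(3*y + 1)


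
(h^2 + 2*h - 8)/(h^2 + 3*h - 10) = (h + 4)/(h + 5)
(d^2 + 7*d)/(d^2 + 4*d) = (d + 7)/(d + 4)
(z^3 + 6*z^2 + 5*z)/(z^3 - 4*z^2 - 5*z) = (z + 5)/(z - 5)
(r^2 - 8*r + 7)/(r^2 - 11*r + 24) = (r^2 - 8*r + 7)/(r^2 - 11*r + 24)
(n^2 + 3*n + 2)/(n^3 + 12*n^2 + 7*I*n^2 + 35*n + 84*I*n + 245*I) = (n^2 + 3*n + 2)/(n^3 + n^2*(12 + 7*I) + n*(35 + 84*I) + 245*I)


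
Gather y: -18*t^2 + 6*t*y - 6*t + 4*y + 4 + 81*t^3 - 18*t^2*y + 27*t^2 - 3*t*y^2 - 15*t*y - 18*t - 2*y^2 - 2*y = 81*t^3 + 9*t^2 - 24*t + y^2*(-3*t - 2) + y*(-18*t^2 - 9*t + 2) + 4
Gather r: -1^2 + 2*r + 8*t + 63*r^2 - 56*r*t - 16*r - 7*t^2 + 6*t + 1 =63*r^2 + r*(-56*t - 14) - 7*t^2 + 14*t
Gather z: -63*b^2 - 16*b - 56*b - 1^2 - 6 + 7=-63*b^2 - 72*b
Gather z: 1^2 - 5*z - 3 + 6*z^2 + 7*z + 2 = 6*z^2 + 2*z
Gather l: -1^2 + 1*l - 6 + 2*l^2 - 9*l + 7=2*l^2 - 8*l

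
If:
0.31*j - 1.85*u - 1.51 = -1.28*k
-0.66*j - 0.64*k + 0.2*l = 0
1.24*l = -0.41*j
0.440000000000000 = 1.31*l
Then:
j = -1.02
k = 1.15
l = 0.34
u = -0.19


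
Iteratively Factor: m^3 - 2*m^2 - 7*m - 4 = (m + 1)*(m^2 - 3*m - 4) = (m - 4)*(m + 1)*(m + 1)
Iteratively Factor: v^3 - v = (v)*(v^2 - 1) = v*(v + 1)*(v - 1)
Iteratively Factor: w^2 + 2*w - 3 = (w + 3)*(w - 1)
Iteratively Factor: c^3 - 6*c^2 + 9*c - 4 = (c - 1)*(c^2 - 5*c + 4) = (c - 4)*(c - 1)*(c - 1)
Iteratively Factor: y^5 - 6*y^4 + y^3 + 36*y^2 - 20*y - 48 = (y - 3)*(y^4 - 3*y^3 - 8*y^2 + 12*y + 16) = (y - 3)*(y + 1)*(y^3 - 4*y^2 - 4*y + 16) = (y - 3)*(y - 2)*(y + 1)*(y^2 - 2*y - 8) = (y - 4)*(y - 3)*(y - 2)*(y + 1)*(y + 2)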